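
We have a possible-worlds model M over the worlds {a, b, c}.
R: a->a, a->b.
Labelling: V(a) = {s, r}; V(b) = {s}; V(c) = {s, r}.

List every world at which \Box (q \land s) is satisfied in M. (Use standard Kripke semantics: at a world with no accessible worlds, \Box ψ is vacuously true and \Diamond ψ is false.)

Recall that \Box ψ holds at a world iff ψ holds at every accessible world, and \Diamond ψ holds iff ψ holds at some accessible world.
Let φ = \Box (q \land s). Evaluate φ at each world:
  a (successors {a, b}): φ is false.
  b (successors ∅): φ is true.
  c (successors ∅): φ is true.
For instance, at a:
  At a: \Box (q \land s) requires q \land s at every successor {a, b}.
    q \land s fails at a, so \Box (q \land s) is false at a.
Satisfying worlds: {b, c}

b, c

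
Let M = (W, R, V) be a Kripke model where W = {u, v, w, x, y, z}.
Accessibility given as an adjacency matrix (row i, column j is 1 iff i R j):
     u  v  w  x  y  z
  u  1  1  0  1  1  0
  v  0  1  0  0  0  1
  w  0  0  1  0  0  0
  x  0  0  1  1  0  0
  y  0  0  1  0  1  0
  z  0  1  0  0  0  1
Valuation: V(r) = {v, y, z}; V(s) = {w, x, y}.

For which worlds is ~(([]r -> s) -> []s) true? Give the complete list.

u

Let φ = ~(([]r -> s) -> []s). Evaluate φ at each world:
  u (successors {u, v, x, y}): φ is true.
  v (successors {v, z}): φ is false.
  w (successors {w}): φ is false.
  x (successors {w, x}): φ is false.
  y (successors {w, y}): φ is false.
  z (successors {v, z}): φ is false.
For instance, at z:
  At z: ([]r -> s) -> []s is true, so ~(([]r -> s) -> []s) is false.
    At z: []r -> s is false, []s is false, so ([]r -> s) -> []s is true.
      At z: []r is true, s is false, so []r -> s is false.
      At z: []s requires s at every successor {v, z}.
        s fails at v, so []s is false at z.
Satisfying worlds: {u}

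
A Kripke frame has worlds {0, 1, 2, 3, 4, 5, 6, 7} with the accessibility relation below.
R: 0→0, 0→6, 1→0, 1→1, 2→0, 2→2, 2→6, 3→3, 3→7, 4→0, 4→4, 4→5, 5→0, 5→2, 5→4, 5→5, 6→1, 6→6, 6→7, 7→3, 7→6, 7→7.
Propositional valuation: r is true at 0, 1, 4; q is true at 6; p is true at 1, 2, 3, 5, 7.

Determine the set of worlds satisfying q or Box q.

Let φ = q or Box q. Evaluate φ at each world:
  0 (successors {0, 6}): φ is false.
  1 (successors {0, 1}): φ is false.
  2 (successors {0, 2, 6}): φ is false.
  3 (successors {3, 7}): φ is false.
  4 (successors {0, 4, 5}): φ is false.
  5 (successors {0, 2, 4, 5}): φ is false.
  6 (successors {1, 6, 7}): φ is true.
  7 (successors {3, 6, 7}): φ is false.
For instance, at 4:
  At 4: q is false, Box q is false, so q or Box q is false.
    At 4: Box q requires q at every successor {0, 4, 5}.
      q fails at 0, so Box q is false at 4.
Satisfying worlds: {6}

6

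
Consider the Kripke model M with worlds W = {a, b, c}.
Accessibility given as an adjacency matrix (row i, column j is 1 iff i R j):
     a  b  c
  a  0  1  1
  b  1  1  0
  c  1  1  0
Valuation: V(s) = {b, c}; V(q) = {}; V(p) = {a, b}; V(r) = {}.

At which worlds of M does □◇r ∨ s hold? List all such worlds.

b, c

Let φ = □◇r ∨ s. Evaluate φ at each world:
  a (successors {b, c}): φ is false.
  b (successors {a, b}): φ is true.
  c (successors {a, b}): φ is true.
For instance, at a:
  At a: □◇r is false, s is false, so □◇r ∨ s is false.
    At a: □◇r requires ◇r at every successor {b, c}.
      ◇r fails at b, so □◇r is false at a.
Satisfying worlds: {b, c}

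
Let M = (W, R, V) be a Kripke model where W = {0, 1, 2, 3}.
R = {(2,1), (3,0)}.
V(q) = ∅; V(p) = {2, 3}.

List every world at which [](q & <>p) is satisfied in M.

Recall that []ψ holds at a world iff ψ holds at every accessible world, and <>ψ holds iff ψ holds at some accessible world.
Let φ = [](q & <>p). Evaluate φ at each world:
  0 (successors ∅): φ is true.
  1 (successors ∅): φ is true.
  2 (successors {1}): φ is false.
  3 (successors {0}): φ is false.
For instance, at 3:
  At 3: [](q & <>p) requires q & <>p at every successor {0}.
    q & <>p fails at 0, so [](q & <>p) is false at 3.
      At 0: q is false, <>p is false, so q & <>p is false.
Satisfying worlds: {0, 1}

0, 1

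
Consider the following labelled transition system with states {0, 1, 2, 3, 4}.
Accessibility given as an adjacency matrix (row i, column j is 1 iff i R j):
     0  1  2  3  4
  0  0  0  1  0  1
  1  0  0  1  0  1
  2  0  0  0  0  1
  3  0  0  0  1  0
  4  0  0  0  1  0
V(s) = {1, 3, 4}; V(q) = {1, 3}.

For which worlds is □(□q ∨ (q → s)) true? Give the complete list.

0, 1, 2, 3, 4

Let φ = □(□q ∨ (q → s)). Evaluate φ at each world:
  0 (successors {2, 4}): φ is true.
  1 (successors {2, 4}): φ is true.
  2 (successors {4}): φ is true.
  3 (successors {3}): φ is true.
  4 (successors {3}): φ is true.
For instance, at 3:
  At 3: □(□q ∨ (q → s)) requires □q ∨ (q → s) at every successor {3}.
      At 3: □q is true, q → s is true, so □q ∨ (q → s) is true.
  So □(□q ∨ (q → s)) is true at 3.
Satisfying worlds: {0, 1, 2, 3, 4}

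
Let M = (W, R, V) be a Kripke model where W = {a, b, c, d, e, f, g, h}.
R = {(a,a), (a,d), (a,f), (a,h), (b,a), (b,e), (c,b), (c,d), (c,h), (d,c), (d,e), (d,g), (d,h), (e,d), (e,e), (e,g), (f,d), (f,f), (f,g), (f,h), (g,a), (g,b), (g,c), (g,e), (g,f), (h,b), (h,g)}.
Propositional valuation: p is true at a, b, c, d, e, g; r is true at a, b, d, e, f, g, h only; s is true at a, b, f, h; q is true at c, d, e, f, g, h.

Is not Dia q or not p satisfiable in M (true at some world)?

Yes

Let φ = not Dia q or not p. Evaluate φ at each world:
  a (successors {a, d, f, h}): φ is false.
  b (successors {a, e}): φ is false.
  c (successors {b, d, h}): φ is false.
  d (successors {c, e, g, h}): φ is false.
  e (successors {d, e, g}): φ is false.
  f (successors {d, f, g, h}): φ is true.
  g (successors {a, b, c, e, f}): φ is false.
  h (successors {b, g}): φ is true.
Detail at f (witness):
  At f: not Dia q is false, not p is true, so not Dia q or not p is true.
    At f: Dia q is true, so not Dia q is false.
      At f: Dia q requires q at some successor in {d, f, g, h}.
        q holds at d, so Dia q is true at f.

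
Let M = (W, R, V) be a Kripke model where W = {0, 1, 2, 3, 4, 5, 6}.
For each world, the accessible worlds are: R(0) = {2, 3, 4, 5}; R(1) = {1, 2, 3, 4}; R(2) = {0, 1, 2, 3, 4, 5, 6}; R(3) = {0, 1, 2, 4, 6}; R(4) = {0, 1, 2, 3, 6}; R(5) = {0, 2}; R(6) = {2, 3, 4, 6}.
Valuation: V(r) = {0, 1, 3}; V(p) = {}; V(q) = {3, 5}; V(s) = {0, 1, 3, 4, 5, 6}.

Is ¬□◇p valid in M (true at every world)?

Let φ = ¬□◇p. Evaluate φ at each world:
  0 (successors {2, 3, 4, 5}): φ is true.
  1 (successors {1, 2, 3, 4}): φ is true.
  2 (successors {0, 1, 2, 3, 4, 5, 6}): φ is true.
  3 (successors {0, 1, 2, 4, 6}): φ is true.
  4 (successors {0, 1, 2, 3, 6}): φ is true.
  5 (successors {0, 2}): φ is true.
  6 (successors {2, 3, 4, 6}): φ is true.
For instance, at 2:
  At 2: □◇p is false, so ¬□◇p is true.
    At 2: □◇p requires ◇p at every successor {0, 1, 2, 3, 4, 5, 6}.
      ◇p fails at 0, so □◇p is false at 2.

Yes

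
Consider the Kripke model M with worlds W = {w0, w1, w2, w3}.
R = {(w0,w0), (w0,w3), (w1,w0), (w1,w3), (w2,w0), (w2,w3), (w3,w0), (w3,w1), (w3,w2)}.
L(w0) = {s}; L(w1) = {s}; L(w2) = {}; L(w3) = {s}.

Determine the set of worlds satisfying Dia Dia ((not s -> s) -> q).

Let φ = Dia Dia ((not s -> s) -> q). Evaluate φ at each world:
  w0 (successors {w0, w3}): φ is true.
  w1 (successors {w0, w3}): φ is true.
  w2 (successors {w0, w3}): φ is true.
  w3 (successors {w0, w1, w2}): φ is false.
For instance, at w1:
  At w1: Dia Dia ((not s -> s) -> q) requires Dia ((not s -> s) -> q) at some successor in {w0, w3}.
    Dia ((not s -> s) -> q) holds at w3, so Dia Dia ((not s -> s) -> q) is true at w1.
      At w3: Dia ((not s -> s) -> q) requires (not s -> s) -> q at some successor in {w0, w1, w2}.
        (not s -> s) -> q holds at w2, so Dia ((not s -> s) -> q) is true at w3.
Satisfying worlds: {w0, w1, w2}

w0, w1, w2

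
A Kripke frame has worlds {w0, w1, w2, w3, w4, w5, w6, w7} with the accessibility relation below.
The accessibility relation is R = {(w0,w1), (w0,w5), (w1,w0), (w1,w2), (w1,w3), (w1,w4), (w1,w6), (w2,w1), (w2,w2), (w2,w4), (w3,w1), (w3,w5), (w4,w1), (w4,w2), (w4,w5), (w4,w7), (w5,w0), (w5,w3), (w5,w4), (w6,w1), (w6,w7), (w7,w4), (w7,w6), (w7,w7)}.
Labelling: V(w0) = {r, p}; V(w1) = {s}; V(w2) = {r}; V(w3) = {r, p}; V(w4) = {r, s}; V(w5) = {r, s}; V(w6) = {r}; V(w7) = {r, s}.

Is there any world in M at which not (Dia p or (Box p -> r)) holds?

No

Let φ = not (Dia p or (Box p -> r)). Evaluate φ at each world:
  w0 (successors {w1, w5}): φ is false.
  w1 (successors {w0, w2, w3, w4, w6}): φ is false.
  w2 (successors {w1, w2, w4}): φ is false.
  w3 (successors {w1, w5}): φ is false.
  w4 (successors {w1, w2, w5, w7}): φ is false.
  w5 (successors {w0, w3, w4}): φ is false.
  w6 (successors {w1, w7}): φ is false.
  w7 (successors {w4, w6, w7}): φ is false.
For instance, at w2:
  At w2: Dia p or (Box p -> r) is true, so not (Dia p or (Box p -> r)) is false.
    At w2: Dia p is false, Box p -> r is true, so Dia p or (Box p -> r) is true.
      At w2: Dia p requires p at some successor in {w1, w2, w4}.
        At w1: p is false.
        At w2: p is false.
        At w4: p is false.
      So Dia p is false at w2.
      At w2: Box p is false, r is true, so Box p -> r is true.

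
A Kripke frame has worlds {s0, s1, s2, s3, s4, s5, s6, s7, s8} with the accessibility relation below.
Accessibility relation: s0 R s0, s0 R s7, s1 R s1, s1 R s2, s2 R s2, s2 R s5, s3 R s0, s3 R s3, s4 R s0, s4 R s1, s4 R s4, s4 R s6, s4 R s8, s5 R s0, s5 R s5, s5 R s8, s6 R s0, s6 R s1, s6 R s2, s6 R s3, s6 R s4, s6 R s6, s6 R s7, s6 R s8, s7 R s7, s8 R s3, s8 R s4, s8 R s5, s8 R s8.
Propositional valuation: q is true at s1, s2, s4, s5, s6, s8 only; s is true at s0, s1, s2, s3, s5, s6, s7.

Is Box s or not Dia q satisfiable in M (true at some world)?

Let φ = Box s or not Dia q. Evaluate φ at each world:
  s0 (successors {s0, s7}): φ is true.
  s1 (successors {s1, s2}): φ is true.
  s2 (successors {s2, s5}): φ is true.
  s3 (successors {s0, s3}): φ is true.
  s4 (successors {s0, s1, s4, s6, s8}): φ is false.
  s5 (successors {s0, s5, s8}): φ is false.
  s6 (successors {s0, s1, s2, s3, s4, s6, s7, s8}): φ is false.
  s7 (successors {s7}): φ is true.
  s8 (successors {s3, s4, s5, s8}): φ is false.
Detail at s0 (witness):
  At s0: Box s is true, not Dia q is true, so Box s or not Dia q is true.
    At s0: Box s requires s at every successor {s0, s7}.
      At s0: s is true.
      At s7: s is true.
    So Box s is true at s0.
    At s0: Dia q is false, so not Dia q is true.
      At s0: Dia q requires q at some successor in {s0, s7}.
        At s0: q is false.
        At s7: q is false.
      So Dia q is false at s0.

Yes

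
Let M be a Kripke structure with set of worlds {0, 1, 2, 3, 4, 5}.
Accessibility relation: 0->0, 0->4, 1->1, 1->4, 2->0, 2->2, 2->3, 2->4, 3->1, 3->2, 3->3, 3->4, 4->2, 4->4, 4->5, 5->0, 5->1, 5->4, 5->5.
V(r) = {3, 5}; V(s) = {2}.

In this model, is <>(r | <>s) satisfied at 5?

Yes

At 5: <>(r | <>s) requires r | <>s at some successor in {0, 1, 4, 5}.
  r | <>s holds at 4, so <>(r | <>s) is true at 5.
    At 4: r is false, <>s is true, so r | <>s is true.
      At 4: <>s requires s at some successor in {2, 4, 5}.
        s holds at 2, so <>s is true at 4.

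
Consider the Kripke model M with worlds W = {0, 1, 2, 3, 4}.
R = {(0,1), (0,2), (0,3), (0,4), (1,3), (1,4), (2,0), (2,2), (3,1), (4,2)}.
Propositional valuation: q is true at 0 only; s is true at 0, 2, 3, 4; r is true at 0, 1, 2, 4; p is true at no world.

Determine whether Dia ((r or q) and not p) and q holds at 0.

Yes

At 0: Dia ((r or q) and not p) is true, q is true, so Dia ((r or q) and not p) and q is true.
  At 0: Dia ((r or q) and not p) requires (r or q) and not p at some successor in {1, 2, 3, 4}.
    (r or q) and not p holds at 1, so Dia ((r or q) and not p) is true at 0.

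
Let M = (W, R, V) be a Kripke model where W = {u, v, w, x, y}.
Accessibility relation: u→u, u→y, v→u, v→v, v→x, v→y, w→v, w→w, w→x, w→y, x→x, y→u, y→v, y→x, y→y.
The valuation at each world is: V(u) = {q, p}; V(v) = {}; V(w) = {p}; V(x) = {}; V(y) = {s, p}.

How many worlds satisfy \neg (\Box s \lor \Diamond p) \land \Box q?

0

Let φ = \neg (\Box s \lor \Diamond p) \land \Box q. Evaluate φ at each world:
  u (successors {u, y}): φ is false.
  v (successors {u, v, x, y}): φ is false.
  w (successors {v, w, x, y}): φ is false.
  x (successors {x}): φ is false.
  y (successors {u, v, x, y}): φ is false.
For instance, at w:
  At w: \neg (\Box s \lor \Diamond p) is false, \Box q is false, so \neg (\Box s \lor \Diamond p) \land \Box q is false.
    At w: \Box s \lor \Diamond p is true, so \neg (\Box s \lor \Diamond p) is false.
      At w: \Box s is false, \Diamond p is true, so \Box s \lor \Diamond p is true.
    At w: \Box q requires q at every successor {v, w, x, y}.
      q fails at v, so \Box q is false at w.
Satisfying worlds: none.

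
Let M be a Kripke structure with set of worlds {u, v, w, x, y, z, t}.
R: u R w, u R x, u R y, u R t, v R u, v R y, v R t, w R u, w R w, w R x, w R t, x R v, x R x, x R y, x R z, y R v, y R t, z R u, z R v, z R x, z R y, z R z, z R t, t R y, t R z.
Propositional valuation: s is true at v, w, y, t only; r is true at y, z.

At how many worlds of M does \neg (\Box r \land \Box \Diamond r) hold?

7

Recall that \Box ψ holds at a world iff ψ holds at every accessible world, and \Diamond ψ holds iff ψ holds at some accessible world.
Let φ = \neg (\Box r \land \Box \Diamond r). Evaluate φ at each world:
  u (successors {w, x, y, t}): φ is true.
  v (successors {u, y, t}): φ is true.
  w (successors {u, w, x, t}): φ is true.
  x (successors {v, x, y, z}): φ is true.
  y (successors {v, t}): φ is true.
  z (successors {u, v, x, y, z, t}): φ is true.
  t (successors {y, z}): φ is true.
For instance, at z:
  At z: \Box r \land \Box \Diamond r is false, so \neg (\Box r \land \Box \Diamond r) is true.
    At z: \Box r is false, \Box \Diamond r is false, so \Box r \land \Box \Diamond r is false.
      At z: \Box r requires r at every successor {u, v, x, y, z, t}.
        r fails at u, so \Box r is false at z.
      At z: \Box \Diamond r requires \Diamond r at every successor {u, v, x, y, z, t}.
        \Diamond r fails at y, so \Box \Diamond r is false at z.
Satisfying worlds: {u, v, w, x, y, z, t}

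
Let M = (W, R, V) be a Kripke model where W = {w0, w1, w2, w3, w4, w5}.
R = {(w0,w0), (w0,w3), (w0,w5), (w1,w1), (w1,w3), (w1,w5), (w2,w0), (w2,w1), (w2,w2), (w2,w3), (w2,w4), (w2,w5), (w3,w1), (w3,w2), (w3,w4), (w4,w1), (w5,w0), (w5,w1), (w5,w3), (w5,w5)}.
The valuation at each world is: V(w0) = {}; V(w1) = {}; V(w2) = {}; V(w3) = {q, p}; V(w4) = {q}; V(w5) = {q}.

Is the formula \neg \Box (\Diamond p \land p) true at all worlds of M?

Let φ = \neg \Box (\Diamond p \land p). Evaluate φ at each world:
  w0 (successors {w0, w3, w5}): φ is true.
  w1 (successors {w1, w3, w5}): φ is true.
  w2 (successors {w0, w1, w2, w3, w4, w5}): φ is true.
  w3 (successors {w1, w2, w4}): φ is true.
  w4 (successors {w1}): φ is true.
  w5 (successors {w0, w1, w3, w5}): φ is true.
For instance, at w4:
  At w4: \Box (\Diamond p \land p) is false, so \neg \Box (\Diamond p \land p) is true.
    At w4: \Box (\Diamond p \land p) requires \Diamond p \land p at every successor {w1}.
      \Diamond p \land p fails at w1, so \Box (\Diamond p \land p) is false at w4.

Yes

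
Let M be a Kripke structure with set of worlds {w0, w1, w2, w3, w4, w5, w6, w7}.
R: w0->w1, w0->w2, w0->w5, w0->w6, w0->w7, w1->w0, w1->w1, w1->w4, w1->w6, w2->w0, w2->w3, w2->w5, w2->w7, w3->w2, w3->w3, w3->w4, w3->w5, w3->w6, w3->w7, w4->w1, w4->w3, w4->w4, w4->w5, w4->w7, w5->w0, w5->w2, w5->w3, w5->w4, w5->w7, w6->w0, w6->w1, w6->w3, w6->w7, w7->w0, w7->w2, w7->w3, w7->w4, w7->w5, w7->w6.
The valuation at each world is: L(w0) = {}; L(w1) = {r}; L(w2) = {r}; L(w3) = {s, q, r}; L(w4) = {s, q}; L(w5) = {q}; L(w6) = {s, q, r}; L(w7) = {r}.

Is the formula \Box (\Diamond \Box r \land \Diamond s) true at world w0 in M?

No

At w0: \Box (\Diamond \Box r \land \Diamond s) requires \Diamond \Box r \land \Diamond s at every successor {w1, w2, w5, w6, w7}.
  \Diamond \Box r \land \Diamond s fails at w1, so \Box (\Diamond \Box r \land \Diamond s) is false at w0.
    At w1: \Diamond \Box r is false, \Diamond s is true, so \Diamond \Box r \land \Diamond s is false.
      At w1: \Diamond \Box r requires \Box r at some successor in {w0, w1, w4, w6}.
        At w0: \Box r is false.
        At w1: \Box r is false.
        At w4: \Box r is false.
        At w6: \Box r is false.
      So \Diamond \Box r is false at w1.
      At w1: \Diamond s requires s at some successor in {w0, w1, w4, w6}.
        s holds at w4, so \Diamond s is true at w1.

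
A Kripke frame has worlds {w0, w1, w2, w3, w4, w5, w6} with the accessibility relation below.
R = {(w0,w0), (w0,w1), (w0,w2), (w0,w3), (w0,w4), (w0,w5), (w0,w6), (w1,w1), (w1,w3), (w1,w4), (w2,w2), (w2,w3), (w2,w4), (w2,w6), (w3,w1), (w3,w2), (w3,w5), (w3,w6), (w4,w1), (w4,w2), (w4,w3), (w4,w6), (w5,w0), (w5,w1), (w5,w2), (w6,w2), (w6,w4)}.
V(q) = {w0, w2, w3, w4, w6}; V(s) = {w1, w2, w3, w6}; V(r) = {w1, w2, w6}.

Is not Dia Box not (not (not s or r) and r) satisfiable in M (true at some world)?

No

Let φ = not Dia Box not (not (not s or r) and r). Evaluate φ at each world:
  w0 (successors {w0, w1, w2, w3, w4, w5, w6}): φ is false.
  w1 (successors {w1, w3, w4}): φ is false.
  w2 (successors {w2, w3, w4, w6}): φ is false.
  w3 (successors {w1, w2, w5, w6}): φ is false.
  w4 (successors {w1, w2, w3, w6}): φ is false.
  w5 (successors {w0, w1, w2}): φ is false.
  w6 (successors {w2, w4}): φ is false.
For instance, at w4:
  At w4: Dia Box not (not (not s or r) and r) is true, so not Dia Box not (not (not s or r) and r) is false.
    At w4: Dia Box not (not (not s or r) and r) requires Box not (not (not s or r) and r) at some successor in {w1, w2, w3, w6}.
      Box not (not (not s or r) and r) holds at w1, so Dia Box not (not (not s or r) and r) is true at w4.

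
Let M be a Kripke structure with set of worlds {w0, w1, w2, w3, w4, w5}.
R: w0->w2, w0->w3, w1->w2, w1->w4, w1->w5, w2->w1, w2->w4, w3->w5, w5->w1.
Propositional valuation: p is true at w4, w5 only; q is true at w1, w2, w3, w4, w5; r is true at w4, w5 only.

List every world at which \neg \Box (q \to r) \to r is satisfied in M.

Let φ = \neg \Box (q \to r) \to r. Evaluate φ at each world:
  w0 (successors {w2, w3}): φ is false.
  w1 (successors {w2, w4, w5}): φ is false.
  w2 (successors {w1, w4}): φ is false.
  w3 (successors {w5}): φ is true.
  w4 (successors ∅): φ is true.
  w5 (successors {w1}): φ is true.
For instance, at w2:
  At w2: \neg \Box (q \to r) is true, r is false, so \neg \Box (q \to r) \to r is false.
    At w2: \Box (q \to r) is false, so \neg \Box (q \to r) is true.
      At w2: \Box (q \to r) requires q \to r at every successor {w1, w4}.
        q \to r fails at w1, so \Box (q \to r) is false at w2.
Satisfying worlds: {w3, w4, w5}

w3, w4, w5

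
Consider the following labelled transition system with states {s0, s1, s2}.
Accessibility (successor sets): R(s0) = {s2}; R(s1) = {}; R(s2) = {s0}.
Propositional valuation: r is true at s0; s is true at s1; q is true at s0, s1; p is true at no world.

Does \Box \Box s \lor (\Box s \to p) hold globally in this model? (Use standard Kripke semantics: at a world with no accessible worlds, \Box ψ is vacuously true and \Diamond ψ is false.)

Yes

Let φ = \Box \Box s \lor (\Box s \to p). Evaluate φ at each world:
  s0 (successors {s2}): φ is true.
  s1 (successors ∅): φ is true.
  s2 (successors {s0}): φ is true.
For instance, at s0:
  At s0: \Box \Box s is false, \Box s \to p is true, so \Box \Box s \lor (\Box s \to p) is true.
    At s0: \Box \Box s requires \Box s at every successor {s2}.
      \Box s fails at s2, so \Box \Box s is false at s0.
    At s0: \Box s is false, p is false, so \Box s \to p is true.
      At s0: \Box s requires s at every successor {s2}.
        s fails at s2, so \Box s is false at s0.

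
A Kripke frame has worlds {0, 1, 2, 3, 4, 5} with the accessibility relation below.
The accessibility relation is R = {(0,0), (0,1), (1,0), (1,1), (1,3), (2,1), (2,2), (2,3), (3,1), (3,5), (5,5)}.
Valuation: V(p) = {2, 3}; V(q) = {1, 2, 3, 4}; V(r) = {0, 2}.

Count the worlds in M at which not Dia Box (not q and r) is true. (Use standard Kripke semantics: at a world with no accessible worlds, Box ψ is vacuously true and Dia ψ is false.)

6

Let φ = not Dia Box (not q and r). Evaluate φ at each world:
  0 (successors {0, 1}): φ is true.
  1 (successors {0, 1, 3}): φ is true.
  2 (successors {1, 2, 3}): φ is true.
  3 (successors {1, 5}): φ is true.
  4 (successors ∅): φ is true.
  5 (successors {5}): φ is true.
For instance, at 1:
  At 1: Dia Box (not q and r) is false, so not Dia Box (not q and r) is true.
    At 1: Dia Box (not q and r) requires Box (not q and r) at some successor in {0, 1, 3}.
      At 0: Box (not q and r) is false.
      At 1: Box (not q and r) is false.
      At 3: Box (not q and r) is false.
    So Dia Box (not q and r) is false at 1.
Satisfying worlds: {0, 1, 2, 3, 4, 5}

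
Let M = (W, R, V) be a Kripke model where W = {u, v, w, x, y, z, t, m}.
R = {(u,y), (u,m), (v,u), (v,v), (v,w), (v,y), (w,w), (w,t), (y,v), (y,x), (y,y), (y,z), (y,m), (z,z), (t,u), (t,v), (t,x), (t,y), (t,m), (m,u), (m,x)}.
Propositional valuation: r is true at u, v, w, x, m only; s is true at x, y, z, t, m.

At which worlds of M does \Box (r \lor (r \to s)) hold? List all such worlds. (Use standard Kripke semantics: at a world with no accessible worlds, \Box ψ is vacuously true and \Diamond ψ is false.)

Let φ = \Box (r \lor (r \to s)). Evaluate φ at each world:
  u (successors {y, m}): φ is true.
  v (successors {u, v, w, y}): φ is true.
  w (successors {w, t}): φ is true.
  x (successors ∅): φ is true.
  y (successors {v, x, y, z, m}): φ is true.
  z (successors {z}): φ is true.
  t (successors {u, v, x, y, m}): φ is true.
  m (successors {u, x}): φ is true.
For instance, at v:
  At v: \Box (r \lor (r \to s)) requires r \lor (r \to s) at every successor {u, v, w, y}.
    At u: r \lor (r \to s) is true.
    At v: r \lor (r \to s) is true.
    At w: r \lor (r \to s) is true.
    At y: r \lor (r \to s) is true.
  So \Box (r \lor (r \to s)) is true at v.
Satisfying worlds: {u, v, w, x, y, z, t, m}

u, v, w, x, y, z, t, m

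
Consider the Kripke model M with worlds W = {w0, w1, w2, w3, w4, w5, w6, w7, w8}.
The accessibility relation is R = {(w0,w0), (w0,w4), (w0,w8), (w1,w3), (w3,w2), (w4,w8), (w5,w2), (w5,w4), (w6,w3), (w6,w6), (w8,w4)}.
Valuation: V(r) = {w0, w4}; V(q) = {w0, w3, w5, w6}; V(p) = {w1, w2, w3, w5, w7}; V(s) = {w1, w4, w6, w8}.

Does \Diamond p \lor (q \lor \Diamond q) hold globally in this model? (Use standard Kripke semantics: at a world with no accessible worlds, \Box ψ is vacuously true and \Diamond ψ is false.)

Let φ = \Diamond p \lor (q \lor \Diamond q). Evaluate φ at each world:
  w0 (successors {w0, w4, w8}): φ is true.
  w1 (successors {w3}): φ is true.
  w2 (successors ∅): φ is false.
  w3 (successors {w2}): φ is true.
  w4 (successors {w8}): φ is false.
  w5 (successors {w2, w4}): φ is true.
  w6 (successors {w3, w6}): φ is true.
  w7 (successors ∅): φ is false.
  w8 (successors {w4}): φ is false.
Detail at w2 (counterexample):
  At w2: \Diamond p is false, q \lor \Diamond q is false, so \Diamond p \lor (q \lor \Diamond q) is false.
    At w2: no accessible worlds, so \Diamond p is false.
    At w2: q is false, \Diamond q is false, so q \lor \Diamond q is false.
      At w2: no accessible worlds, so \Diamond q is false.

No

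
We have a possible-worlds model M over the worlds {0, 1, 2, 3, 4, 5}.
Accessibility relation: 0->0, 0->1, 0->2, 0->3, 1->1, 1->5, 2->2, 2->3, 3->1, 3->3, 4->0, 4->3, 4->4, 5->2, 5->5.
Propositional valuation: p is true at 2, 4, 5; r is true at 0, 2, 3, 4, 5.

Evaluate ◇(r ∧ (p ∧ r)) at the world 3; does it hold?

Recall that ◇ψ holds at a world iff ψ holds at some accessible world.
At 3: ◇(r ∧ (p ∧ r)) requires r ∧ (p ∧ r) at some successor in {1, 3}.
  At 1: r ∧ (p ∧ r) is false.
  At 3: r ∧ (p ∧ r) is false.
So ◇(r ∧ (p ∧ r)) is false at 3.

No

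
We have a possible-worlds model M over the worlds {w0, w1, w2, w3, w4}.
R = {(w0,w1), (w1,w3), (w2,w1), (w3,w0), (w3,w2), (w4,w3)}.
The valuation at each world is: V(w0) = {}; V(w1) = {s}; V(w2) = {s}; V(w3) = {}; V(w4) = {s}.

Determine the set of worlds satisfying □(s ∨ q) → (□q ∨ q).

Recall that □ψ holds at a world iff ψ holds at every accessible world, and ◇ψ holds iff ψ holds at some accessible world.
Let φ = □(s ∨ q) → (□q ∨ q). Evaluate φ at each world:
  w0 (successors {w1}): φ is false.
  w1 (successors {w3}): φ is true.
  w2 (successors {w1}): φ is false.
  w3 (successors {w0, w2}): φ is true.
  w4 (successors {w3}): φ is true.
For instance, at w4:
  At w4: □(s ∨ q) is false, □q ∨ q is false, so □(s ∨ q) → (□q ∨ q) is true.
    At w4: □(s ∨ q) requires s ∨ q at every successor {w3}.
      s ∨ q fails at w3, so □(s ∨ q) is false at w4.
    At w4: □q is false, q is false, so □q ∨ q is false.
      At w4: □q requires q at every successor {w3}.
        q fails at w3, so □q is false at w4.
Satisfying worlds: {w1, w3, w4}

w1, w3, w4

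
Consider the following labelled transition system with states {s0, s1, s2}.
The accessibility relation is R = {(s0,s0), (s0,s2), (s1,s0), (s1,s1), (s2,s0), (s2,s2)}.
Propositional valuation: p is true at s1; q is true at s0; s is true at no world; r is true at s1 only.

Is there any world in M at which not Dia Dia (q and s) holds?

Yes

Let φ = not Dia Dia (q and s). Evaluate φ at each world:
  s0 (successors {s0, s2}): φ is true.
  s1 (successors {s0, s1}): φ is true.
  s2 (successors {s0, s2}): φ is true.
Detail at s0 (witness):
  At s0: Dia Dia (q and s) is false, so not Dia Dia (q and s) is true.
    At s0: Dia Dia (q and s) requires Dia (q and s) at some successor in {s0, s2}.
      At s0: Dia (q and s) is false.
      At s2: Dia (q and s) is false.
    So Dia Dia (q and s) is false at s0.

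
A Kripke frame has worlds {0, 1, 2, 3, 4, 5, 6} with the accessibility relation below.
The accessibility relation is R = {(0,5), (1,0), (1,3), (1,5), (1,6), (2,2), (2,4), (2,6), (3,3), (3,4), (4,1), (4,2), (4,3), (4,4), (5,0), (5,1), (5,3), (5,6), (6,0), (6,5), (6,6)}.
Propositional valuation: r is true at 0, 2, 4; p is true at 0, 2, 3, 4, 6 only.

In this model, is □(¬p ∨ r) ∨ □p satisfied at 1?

No

At 1: □(¬p ∨ r) is false, □p is false, so □(¬p ∨ r) ∨ □p is false.
  At 1: □(¬p ∨ r) requires ¬p ∨ r at every successor {0, 3, 5, 6}.
    ¬p ∨ r fails at 3, so □(¬p ∨ r) is false at 1.
  At 1: □p requires p at every successor {0, 3, 5, 6}.
    p fails at 5, so □p is false at 1.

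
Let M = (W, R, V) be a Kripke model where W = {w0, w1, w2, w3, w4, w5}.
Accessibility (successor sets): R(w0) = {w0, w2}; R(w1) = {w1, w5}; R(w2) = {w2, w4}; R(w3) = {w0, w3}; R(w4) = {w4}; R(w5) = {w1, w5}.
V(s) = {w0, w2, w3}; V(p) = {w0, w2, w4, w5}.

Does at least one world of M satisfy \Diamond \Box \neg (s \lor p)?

Recall that \Box ψ holds at a world iff ψ holds at every accessible world, and \Diamond ψ holds iff ψ holds at some accessible world.
Let φ = \Diamond \Box \neg (s \lor p). Evaluate φ at each world:
  w0 (successors {w0, w2}): φ is false.
  w1 (successors {w1, w5}): φ is false.
  w2 (successors {w2, w4}): φ is false.
  w3 (successors {w0, w3}): φ is false.
  w4 (successors {w4}): φ is false.
  w5 (successors {w1, w5}): φ is false.
For instance, at w4:
  At w4: \Diamond \Box \neg (s \lor p) requires \Box \neg (s \lor p) at some successor in {w4}.
    At w4: \Box \neg (s \lor p) is false.
  So \Diamond \Box \neg (s \lor p) is false at w4.

No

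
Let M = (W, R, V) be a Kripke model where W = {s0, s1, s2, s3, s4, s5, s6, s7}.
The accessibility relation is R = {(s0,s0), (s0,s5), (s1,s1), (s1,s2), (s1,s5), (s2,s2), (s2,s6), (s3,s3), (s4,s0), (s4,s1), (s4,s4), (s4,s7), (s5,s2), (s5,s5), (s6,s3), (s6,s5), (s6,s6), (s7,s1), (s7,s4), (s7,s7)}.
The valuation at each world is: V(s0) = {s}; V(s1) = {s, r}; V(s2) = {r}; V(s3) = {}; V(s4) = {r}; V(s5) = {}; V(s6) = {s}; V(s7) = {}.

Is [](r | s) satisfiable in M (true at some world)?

Yes

Let φ = [](r | s). Evaluate φ at each world:
  s0 (successors {s0, s5}): φ is false.
  s1 (successors {s1, s2, s5}): φ is false.
  s2 (successors {s2, s6}): φ is true.
  s3 (successors {s3}): φ is false.
  s4 (successors {s0, s1, s4, s7}): φ is false.
  s5 (successors {s2, s5}): φ is false.
  s6 (successors {s3, s5, s6}): φ is false.
  s7 (successors {s1, s4, s7}): φ is false.
Detail at s2 (witness):
  At s2: [](r | s) requires r | s at every successor {s2, s6}.
    At s2: r | s is true.
    At s6: r | s is true.
  So [](r | s) is true at s2.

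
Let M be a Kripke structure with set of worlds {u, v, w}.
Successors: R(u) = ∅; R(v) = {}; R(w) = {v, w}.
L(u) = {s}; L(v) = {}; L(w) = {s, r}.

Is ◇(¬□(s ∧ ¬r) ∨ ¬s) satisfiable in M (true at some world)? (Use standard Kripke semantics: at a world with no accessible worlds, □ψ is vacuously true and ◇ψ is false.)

Yes

Recall that □ψ holds at a world iff ψ holds at every accessible world, and ◇ψ holds iff ψ holds at some accessible world.
Let φ = ◇(¬□(s ∧ ¬r) ∨ ¬s). Evaluate φ at each world:
  u (successors ∅): φ is false.
  v (successors ∅): φ is false.
  w (successors {v, w}): φ is true.
Detail at w (witness):
  At w: ◇(¬□(s ∧ ¬r) ∨ ¬s) requires ¬□(s ∧ ¬r) ∨ ¬s at some successor in {v, w}.
    ¬□(s ∧ ¬r) ∨ ¬s holds at v, so ◇(¬□(s ∧ ¬r) ∨ ¬s) is true at w.
      At v: ¬□(s ∧ ¬r) is false, ¬s is true, so ¬□(s ∧ ¬r) ∨ ¬s is true.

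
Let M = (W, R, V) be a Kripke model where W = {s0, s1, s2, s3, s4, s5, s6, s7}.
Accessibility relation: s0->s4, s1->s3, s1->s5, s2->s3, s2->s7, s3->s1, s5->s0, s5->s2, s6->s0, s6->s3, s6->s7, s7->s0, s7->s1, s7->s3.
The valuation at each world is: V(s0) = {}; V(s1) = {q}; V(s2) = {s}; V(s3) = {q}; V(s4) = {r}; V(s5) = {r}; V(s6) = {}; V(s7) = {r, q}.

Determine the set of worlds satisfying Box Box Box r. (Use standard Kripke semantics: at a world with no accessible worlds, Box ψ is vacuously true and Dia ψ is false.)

s0, s4

Let φ = Box Box Box r. Evaluate φ at each world:
  s0 (successors {s4}): φ is true.
  s1 (successors {s3, s5}): φ is false.
  s2 (successors {s3, s7}): φ is false.
  s3 (successors {s1}): φ is false.
  s4 (successors ∅): φ is true.
  s5 (successors {s0, s2}): φ is false.
  s6 (successors {s0, s3, s7}): φ is false.
  s7 (successors {s0, s1, s3}): φ is false.
For instance, at s5:
  At s5: Box Box Box r requires Box Box r at every successor {s0, s2}.
    Box Box r fails at s2, so Box Box Box r is false at s5.
      At s2: Box Box r requires Box r at every successor {s3, s7}.
        Box r fails at s3, so Box Box r is false at s2.
Satisfying worlds: {s0, s4}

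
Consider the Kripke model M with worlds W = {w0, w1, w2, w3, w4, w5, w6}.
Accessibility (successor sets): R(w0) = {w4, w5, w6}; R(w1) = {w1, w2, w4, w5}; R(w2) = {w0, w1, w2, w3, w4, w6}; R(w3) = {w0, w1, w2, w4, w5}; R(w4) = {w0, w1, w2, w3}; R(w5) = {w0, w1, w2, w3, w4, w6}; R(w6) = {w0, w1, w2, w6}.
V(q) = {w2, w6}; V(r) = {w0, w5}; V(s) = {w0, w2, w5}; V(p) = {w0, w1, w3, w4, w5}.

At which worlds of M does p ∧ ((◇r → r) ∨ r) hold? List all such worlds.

w0, w5

Let φ = p ∧ ((◇r → r) ∨ r). Evaluate φ at each world:
  w0 (successors {w4, w5, w6}): φ is true.
  w1 (successors {w1, w2, w4, w5}): φ is false.
  w2 (successors {w0, w1, w2, w3, w4, w6}): φ is false.
  w3 (successors {w0, w1, w2, w4, w5}): φ is false.
  w4 (successors {w0, w1, w2, w3}): φ is false.
  w5 (successors {w0, w1, w2, w3, w4, w6}): φ is true.
  w6 (successors {w0, w1, w2, w6}): φ is false.
For instance, at w6:
  At w6: p is false, (◇r → r) ∨ r is false, so p ∧ ((◇r → r) ∨ r) is false.
    At w6: ◇r → r is false, r is false, so (◇r → r) ∨ r is false.
      At w6: ◇r is true, r is false, so ◇r → r is false.
Satisfying worlds: {w0, w5}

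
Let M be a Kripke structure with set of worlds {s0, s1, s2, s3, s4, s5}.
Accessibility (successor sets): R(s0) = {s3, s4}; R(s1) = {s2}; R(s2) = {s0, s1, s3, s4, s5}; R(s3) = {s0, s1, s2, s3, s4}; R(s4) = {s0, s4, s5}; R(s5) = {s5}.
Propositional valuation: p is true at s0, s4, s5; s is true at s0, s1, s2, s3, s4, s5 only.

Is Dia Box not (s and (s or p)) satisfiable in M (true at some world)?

No

Recall that Box ψ holds at a world iff ψ holds at every accessible world, and Dia ψ holds iff ψ holds at some accessible world.
Let φ = Dia Box not (s and (s or p)). Evaluate φ at each world:
  s0 (successors {s3, s4}): φ is false.
  s1 (successors {s2}): φ is false.
  s2 (successors {s0, s1, s3, s4, s5}): φ is false.
  s3 (successors {s0, s1, s2, s3, s4}): φ is false.
  s4 (successors {s0, s4, s5}): φ is false.
  s5 (successors {s5}): φ is false.
For instance, at s3:
  At s3: Dia Box not (s and (s or p)) requires Box not (s and (s or p)) at some successor in {s0, s1, s2, s3, s4}.
    At s0: Box not (s and (s or p)) is false.
    At s1: Box not (s and (s or p)) is false.
    At s2: Box not (s and (s or p)) is false.
    At s3: Box not (s and (s or p)) is false.
    At s4: Box not (s and (s or p)) is false.
  So Dia Box not (s and (s or p)) is false at s3.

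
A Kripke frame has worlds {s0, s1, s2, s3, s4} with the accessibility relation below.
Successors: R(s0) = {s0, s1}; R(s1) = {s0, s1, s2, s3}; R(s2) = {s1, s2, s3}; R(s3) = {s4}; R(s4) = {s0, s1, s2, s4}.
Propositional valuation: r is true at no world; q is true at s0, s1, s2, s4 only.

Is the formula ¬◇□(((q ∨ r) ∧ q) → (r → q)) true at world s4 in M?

Recall that □ψ holds at a world iff ψ holds at every accessible world, and ◇ψ holds iff ψ holds at some accessible world.
At s4: ◇□(((q ∨ r) ∧ q) → (r → q)) is true, so ¬◇□(((q ∨ r) ∧ q) → (r → q)) is false.
  At s4: ◇□(((q ∨ r) ∧ q) → (r → q)) requires □(((q ∨ r) ∧ q) → (r → q)) at some successor in {s0, s1, s2, s4}.
    □(((q ∨ r) ∧ q) → (r → q)) holds at s0, so ◇□(((q ∨ r) ∧ q) → (r → q)) is true at s4.
      At s0: □(((q ∨ r) ∧ q) → (r → q)) requires ((q ∨ r) ∧ q) → (r → q) at every successor {s0, s1}.
        At s0: ((q ∨ r) ∧ q) → (r → q) is true.
        At s1: ((q ∨ r) ∧ q) → (r → q) is true.
      So □(((q ∨ r) ∧ q) → (r → q)) is true at s0.

No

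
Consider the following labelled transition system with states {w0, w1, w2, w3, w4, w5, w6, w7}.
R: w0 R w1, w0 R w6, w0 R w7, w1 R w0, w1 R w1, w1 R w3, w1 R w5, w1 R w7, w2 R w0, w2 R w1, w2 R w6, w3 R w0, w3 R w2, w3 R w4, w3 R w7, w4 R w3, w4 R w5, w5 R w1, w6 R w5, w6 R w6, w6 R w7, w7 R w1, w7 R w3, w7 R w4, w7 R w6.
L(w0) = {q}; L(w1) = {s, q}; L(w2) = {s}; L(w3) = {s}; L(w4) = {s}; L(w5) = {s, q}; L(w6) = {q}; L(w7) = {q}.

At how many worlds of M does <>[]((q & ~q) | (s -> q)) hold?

7

Let φ = <>[]((q & ~q) | (s -> q)). Evaluate φ at each world:
  w0 (successors {w1, w6, w7}): φ is true.
  w1 (successors {w0, w1, w3, w5, w7}): φ is true.
  w2 (successors {w0, w1, w6}): φ is true.
  w3 (successors {w0, w2, w4, w7}): φ is true.
  w4 (successors {w3, w5}): φ is true.
  w5 (successors {w1}): φ is false.
  w6 (successors {w5, w6, w7}): φ is true.
  w7 (successors {w1, w3, w4, w6}): φ is true.
For instance, at w1:
  At w1: <>[]((q & ~q) | (s -> q)) requires []((q & ~q) | (s -> q)) at some successor in {w0, w1, w3, w5, w7}.
    []((q & ~q) | (s -> q)) holds at w0, so <>[]((q & ~q) | (s -> q)) is true at w1.
      At w0: []((q & ~q) | (s -> q)) requires (q & ~q) | (s -> q) at every successor {w1, w6, w7}.
        At w1: (q & ~q) | (s -> q) is true.
        At w6: (q & ~q) | (s -> q) is true.
        At w7: (q & ~q) | (s -> q) is true.
      So []((q & ~q) | (s -> q)) is true at w0.
Satisfying worlds: {w0, w1, w2, w3, w4, w6, w7}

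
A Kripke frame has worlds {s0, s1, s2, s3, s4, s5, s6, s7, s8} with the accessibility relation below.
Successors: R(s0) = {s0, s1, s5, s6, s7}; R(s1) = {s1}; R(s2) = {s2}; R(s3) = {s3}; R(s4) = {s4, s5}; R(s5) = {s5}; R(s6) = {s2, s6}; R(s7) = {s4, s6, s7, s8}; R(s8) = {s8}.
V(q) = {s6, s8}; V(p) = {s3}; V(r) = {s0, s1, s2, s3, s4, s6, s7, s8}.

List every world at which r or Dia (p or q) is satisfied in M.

s0, s1, s2, s3, s4, s6, s7, s8

Let φ = r or Dia (p or q). Evaluate φ at each world:
  s0 (successors {s0, s1, s5, s6, s7}): φ is true.
  s1 (successors {s1}): φ is true.
  s2 (successors {s2}): φ is true.
  s3 (successors {s3}): φ is true.
  s4 (successors {s4, s5}): φ is true.
  s5 (successors {s5}): φ is false.
  s6 (successors {s2, s6}): φ is true.
  s7 (successors {s4, s6, s7, s8}): φ is true.
  s8 (successors {s8}): φ is true.
For instance, at s2:
  At s2: r is true, Dia (p or q) is false, so r or Dia (p or q) is true.
    At s2: Dia (p or q) requires p or q at some successor in {s2}.
      At s2: p or q is false.
    So Dia (p or q) is false at s2.
Satisfying worlds: {s0, s1, s2, s3, s4, s6, s7, s8}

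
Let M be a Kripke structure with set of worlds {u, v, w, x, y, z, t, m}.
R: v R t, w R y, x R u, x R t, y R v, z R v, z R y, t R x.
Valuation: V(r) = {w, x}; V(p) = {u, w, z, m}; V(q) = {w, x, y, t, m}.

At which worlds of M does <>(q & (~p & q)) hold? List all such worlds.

v, w, x, z, t

Recall that <>ψ holds at a world iff ψ holds at some accessible world.
Let φ = <>(q & (~p & q)). Evaluate φ at each world:
  u (successors ∅): φ is false.
  v (successors {t}): φ is true.
  w (successors {y}): φ is true.
  x (successors {u, t}): φ is true.
  y (successors {v}): φ is false.
  z (successors {v, y}): φ is true.
  t (successors {x}): φ is true.
  m (successors ∅): φ is false.
For instance, at x:
  At x: <>(q & (~p & q)) requires q & (~p & q) at some successor in {u, t}.
    q & (~p & q) holds at t, so <>(q & (~p & q)) is true at x.
Satisfying worlds: {v, w, x, z, t}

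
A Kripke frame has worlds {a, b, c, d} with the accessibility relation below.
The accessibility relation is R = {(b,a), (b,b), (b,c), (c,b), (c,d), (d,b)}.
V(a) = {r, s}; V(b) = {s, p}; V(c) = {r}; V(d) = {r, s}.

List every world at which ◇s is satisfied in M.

b, c, d

Let φ = ◇s. Evaluate φ at each world:
  a (successors ∅): φ is false.
  b (successors {a, b, c}): φ is true.
  c (successors {b, d}): φ is true.
  d (successors {b}): φ is true.
For instance, at d:
  At d: ◇s requires s at some successor in {b}.
    s holds at b, so ◇s is true at d.
Satisfying worlds: {b, c, d}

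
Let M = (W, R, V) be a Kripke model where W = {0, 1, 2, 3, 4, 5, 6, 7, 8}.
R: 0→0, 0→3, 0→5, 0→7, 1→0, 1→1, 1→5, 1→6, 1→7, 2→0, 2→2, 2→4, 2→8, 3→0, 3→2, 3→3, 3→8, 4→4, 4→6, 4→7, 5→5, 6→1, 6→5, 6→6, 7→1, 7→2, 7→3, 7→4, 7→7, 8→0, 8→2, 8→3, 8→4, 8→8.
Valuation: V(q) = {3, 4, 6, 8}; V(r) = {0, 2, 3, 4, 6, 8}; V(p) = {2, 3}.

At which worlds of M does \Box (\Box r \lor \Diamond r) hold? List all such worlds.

2, 3, 4, 7, 8

Recall that \Box ψ holds at a world iff ψ holds at every accessible world, and \Diamond ψ holds iff ψ holds at some accessible world.
Let φ = \Box (\Box r \lor \Diamond r). Evaluate φ at each world:
  0 (successors {0, 3, 5, 7}): φ is false.
  1 (successors {0, 1, 5, 6, 7}): φ is false.
  2 (successors {0, 2, 4, 8}): φ is true.
  3 (successors {0, 2, 3, 8}): φ is true.
  4 (successors {4, 6, 7}): φ is true.
  5 (successors {5}): φ is false.
  6 (successors {1, 5, 6}): φ is false.
  7 (successors {1, 2, 3, 4, 7}): φ is true.
  8 (successors {0, 2, 3, 4, 8}): φ is true.
For instance, at 6:
  At 6: \Box (\Box r \lor \Diamond r) requires \Box r \lor \Diamond r at every successor {1, 5, 6}.
    \Box r \lor \Diamond r fails at 5, so \Box (\Box r \lor \Diamond r) is false at 6.
      At 5: \Box r is false, \Diamond r is false, so \Box r \lor \Diamond r is false.
Satisfying worlds: {2, 3, 4, 7, 8}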